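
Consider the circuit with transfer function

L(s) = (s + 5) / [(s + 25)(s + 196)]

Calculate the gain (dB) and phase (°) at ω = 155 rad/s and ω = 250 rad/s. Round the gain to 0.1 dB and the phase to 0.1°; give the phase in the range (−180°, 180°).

At s = jω = j155:
zero (s+5): 5 + j155 → |·| = √(5²+155²) = √24050 ≈ 155.08, ∠ = arctan(155/5) ≈ 88.15°
pole (s+25): 25 + j155 → |·| = √(25²+155²) = √24650 ≈ 157, ∠ = arctan(155/25) ≈ 80.84°
pole (s+196): 196 + j155 → |·| = √(196²+155²) = √62441 ≈ 249.88, ∠ = arctan(155/196) ≈ 38.34°
|L| = 1 · 155.08 / 39231 ≈ 0.003953
Gain = 20 log₁₀(0.003953) ≈ -48.06 dB
∠L = 88.15° − 119.18° = -31.03°

At s = jω = j250:
zero (s+5): 5 + j250 → |·| = √(5²+250²) = √62525 ≈ 250.05, ∠ = arctan(250/5) ≈ 88.85°
pole (s+25): 25 + j250 → |·| = √(25²+250²) = √63125 ≈ 251.25, ∠ = arctan(250/25) ≈ 84.29°
pole (s+196): 196 + j250 → |·| = √(196²+250²) = √100916 ≈ 317.67, ∠ = arctan(250/196) ≈ 51.90°
|L| = 1 · 250.05 / 79815 ≈ 0.0031329
Gain = 20 log₁₀(0.0031329) ≈ -50.08 dB
∠L = 88.85° − 136.19° = -47.34°

ω = 155: -48.1 dB, -31.0°; ω = 250: -50.1 dB, -47.3°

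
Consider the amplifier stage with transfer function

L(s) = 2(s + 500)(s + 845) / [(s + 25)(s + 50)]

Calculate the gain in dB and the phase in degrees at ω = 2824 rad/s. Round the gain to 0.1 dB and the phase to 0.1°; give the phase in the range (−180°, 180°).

6.5 dB, -25.2°

At s = jω = j2824:
zero (s+500): 500 + j2824 → |·| = √(500²+2824²) = √8224976 ≈ 2867.9, ∠ = arctan(2824/500) ≈ 79.96°
zero (s+845): 845 + j2824 → |·| = √(845²+2824²) = √8689001 ≈ 2947.7, ∠ = arctan(2824/845) ≈ 73.34°
pole (s+25): 25 + j2824 → |·| = √(25²+2824²) = √7975601 ≈ 2824.1, ∠ = arctan(2824/25) ≈ 89.49°
pole (s+50): 50 + j2824 → |·| = √(50²+2824²) = √7977476 ≈ 2824.4, ∠ = arctan(2824/50) ≈ 88.99°
|L| = 2 · 8.4537e+06 / 7.9764e+06 ≈ 2.1197
Gain = 20 log₁₀(2.1197) ≈ 6.53 dB
∠L = 153.30° − 178.48° = -25.18°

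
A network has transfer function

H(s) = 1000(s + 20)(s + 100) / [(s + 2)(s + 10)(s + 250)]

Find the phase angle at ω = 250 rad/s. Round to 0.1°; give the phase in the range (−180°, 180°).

-68.6°

At s = jω = j250:
zero (s+20): 20 + j250 → |·| = √(20²+250²) = √62900 ≈ 250.8, ∠ = arctan(250/20) ≈ 85.43°
zero (s+100): 100 + j250 → |·| = √(100²+250²) = √72500 ≈ 269.26, ∠ = arctan(250/100) ≈ 68.20°
pole (s+2): 2 + j250 → |·| = √(2²+250²) = √62504 ≈ 250.01, ∠ = arctan(250/2) ≈ 89.54°
pole (s+10): 10 + j250 → |·| = √(10²+250²) = √62600 ≈ 250.2, ∠ = arctan(250/10) ≈ 87.71°
pole (s+250): 250 + j250 → |·| = √(250²+250²) = √125000 ≈ 353.55, ∠ = arctan(250/250) ≈ 45.00°
∠H = 153.63° − 222.25° = -68.62°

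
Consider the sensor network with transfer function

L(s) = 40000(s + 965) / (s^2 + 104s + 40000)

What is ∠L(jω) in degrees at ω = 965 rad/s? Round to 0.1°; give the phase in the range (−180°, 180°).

-128.6°

At s = jω = j965:
zero (s+965): 965 + j965 → |·| = √(965²+965²) = √1862450 ≈ 1364.7, ∠ = arctan(965/965) ≈ 45.00°
quadratic: (j965)² + 104·j965 + 40000 = -891225 + j100360 → |·| ≈ 8.9686e+05, ∠ ≈ 173.58°
∠L = 45.00° − 173.58° = -128.58°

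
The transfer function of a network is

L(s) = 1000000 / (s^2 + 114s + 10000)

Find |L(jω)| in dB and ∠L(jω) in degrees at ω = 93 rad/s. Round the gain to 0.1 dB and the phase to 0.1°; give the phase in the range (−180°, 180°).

At s = jω = j93:
quadratic: (j93)² + 114·j93 + 10000 = 1351 + j10602 → |·| ≈ 10688, ∠ ≈ 82.74°
|L| = 1000000 / 10688 ≈ 93.563
Gain = 20 log₁₀(93.563) ≈ 39.42 dB
∠L = 0.00° − 82.74° = -82.74°

39.4 dB, -82.7°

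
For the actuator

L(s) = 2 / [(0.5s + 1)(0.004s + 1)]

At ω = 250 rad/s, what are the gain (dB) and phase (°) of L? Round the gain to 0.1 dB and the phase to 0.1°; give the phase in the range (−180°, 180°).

At ω = 250 rad/s:
pole (1 + j250·0.5) = 1 + j125 → |·| ≈ 125, ∠ ≈ 89.54°
pole (1 + j250·0.004) = 1 + j1 → |·| ≈ 1.4142, ∠ ≈ 45.00°
|L| = 2 · 1 / (125 · 1.4142) ≈ 0.011314
Gain = 20 log₁₀(0.011314) ≈ -38.93 dB
∠L = (0°) − (89.54° + 45.00°) = -134.54°

-38.9 dB, -134.5°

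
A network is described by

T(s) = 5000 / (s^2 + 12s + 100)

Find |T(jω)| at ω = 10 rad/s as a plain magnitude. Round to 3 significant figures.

At s = jω = j10:
quadratic: (j10)² + 12·j10 + 100 = 0 + j120 → |·| ≈ 120, ∠ ≈ 90.00°
|T| = 5000 / 120 ≈ 41.667

41.7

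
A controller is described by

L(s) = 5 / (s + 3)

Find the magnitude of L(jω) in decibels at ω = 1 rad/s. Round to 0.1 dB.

At s = jω = j1:
pole (s+3): 3 + j1 → |·| = √(3²+1²) = √10 ≈ 3.1623, ∠ = arctan(1/3) ≈ 18.43°
|L| = 5 / 3.1623 ≈ 1.5811
Gain = 20 log₁₀(1.5811) ≈ 3.98 dB

4.0 dB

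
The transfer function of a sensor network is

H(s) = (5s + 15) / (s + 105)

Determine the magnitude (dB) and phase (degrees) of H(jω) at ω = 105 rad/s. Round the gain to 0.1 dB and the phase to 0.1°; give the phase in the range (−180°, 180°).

Substitute s = j105:
Numerator: 5(j105) + 15 = 15 + j525
Denominator: (j105) + 105 = 105 + j105
|N| = √(15² + 525²) ≈ 525.21, ∠N ≈ 88.36°
|D| = √(105² + 105²) ≈ 148.49, ∠D ≈ 45.00°
|H| = 525.21 / 148.49 ≈ 3.537
Gain = 20 log₁₀(3.537) ≈ 10.97 dB
∠H = 88.36° − 45.00° = 43.36°

11.0 dB, 43.4°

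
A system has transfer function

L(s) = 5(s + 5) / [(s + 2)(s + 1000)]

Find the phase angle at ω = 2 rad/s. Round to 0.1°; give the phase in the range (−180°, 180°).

-23.3°

At s = jω = j2:
zero (s+5): 5 + j2 → |·| = √(5²+2²) = √29 ≈ 5.3852, ∠ = arctan(2/5) ≈ 21.80°
pole (s+2): 2 + j2 → |·| = √(2²+2²) = √8 ≈ 2.8284, ∠ = arctan(2/2) ≈ 45.00°
pole (s+1000): 1000 + j2 → |·| = √(1000²+2²) = √1000004 ≈ 1000, ∠ = arctan(2/1000) ≈ 0.11°
∠L = 21.80° − 45.11° = -23.31°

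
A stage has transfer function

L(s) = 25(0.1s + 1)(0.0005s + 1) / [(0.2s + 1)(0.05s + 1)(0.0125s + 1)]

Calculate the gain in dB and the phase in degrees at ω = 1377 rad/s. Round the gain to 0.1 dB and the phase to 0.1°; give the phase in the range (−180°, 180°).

At ω = 1377 rad/s:
zero (1 + j1377·0.1) = 1 + j137.7 → |·| ≈ 137.7, ∠ ≈ 89.58°
zero (1 + j1377·0.0005) = 1 + j0.6885 → |·| ≈ 1.2141, ∠ ≈ 34.55°
pole (1 + j1377·0.2) = 1 + j275.4 → |·| ≈ 275.4, ∠ ≈ 89.79°
pole (1 + j1377·0.05) = 1 + j68.85 → |·| ≈ 68.857, ∠ ≈ 89.17°
pole (1 + j1377·0.0125) = 1 + j17.2125 → |·| ≈ 17.242, ∠ ≈ 86.68°
|L| = 25 · 137.7 · 1.2141 / (275.4 · 68.857 · 17.242) ≈ 0.012783
Gain = 20 log₁₀(0.012783) ≈ -37.87 dB
∠L = (89.58° + 34.55°) − (89.79° + 89.17° + 86.68°) = -141.51°

-37.9 dB, -141.5°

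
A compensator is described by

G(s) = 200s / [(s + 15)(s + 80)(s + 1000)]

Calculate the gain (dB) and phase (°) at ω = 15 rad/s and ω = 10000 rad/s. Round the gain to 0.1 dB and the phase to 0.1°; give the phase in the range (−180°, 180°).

At s = jω = j15:
zero at origin: s = j15 → |·| = 15, ∠ = 90.00°
pole (s+15): 15 + j15 → |·| = √(15²+15²) = √450 ≈ 21.213, ∠ = arctan(15/15) ≈ 45.00°
pole (s+80): 80 + j15 → |·| = √(80²+15²) = √6625 ≈ 81.394, ∠ = arctan(15/80) ≈ 10.62°
pole (s+1000): 1000 + j15 → |·| = √(1000²+15²) = √1000225 ≈ 1000.1, ∠ = arctan(15/1000) ≈ 0.86°
|G| = 200 · 15 / 1.7268e+06 ≈ 0.0017373
Gain = 20 log₁₀(0.0017373) ≈ -55.20 dB
∠G = 90.00° − 56.48° = 33.52°

At s = jω = j10000:
zero at origin: s = j10000 → |·| = 10000, ∠ = 90.00°
pole (s+15): 15 + j10000 → |·| = √(15²+10000²) = √100000225 ≈ 10000, ∠ = arctan(10000/15) ≈ 89.91°
pole (s+80): 80 + j10000 → |·| = √(80²+10000²) = √100006400 ≈ 10000, ∠ = arctan(10000/80) ≈ 89.54°
pole (s+1000): 1000 + j10000 → |·| = √(1000²+10000²) = √101000000 ≈ 10050, ∠ = arctan(10000/1000) ≈ 84.29°
|G| = 200 · 10000 / 1.005e+12 ≈ 1.99e-06
Gain = 20 log₁₀(1.99e-06) ≈ -114.02 dB
∠G = 90.00° − 263.74° = -173.74°

ω = 15: -55.2 dB, 33.5°; ω = 10000: -114.0 dB, -173.7°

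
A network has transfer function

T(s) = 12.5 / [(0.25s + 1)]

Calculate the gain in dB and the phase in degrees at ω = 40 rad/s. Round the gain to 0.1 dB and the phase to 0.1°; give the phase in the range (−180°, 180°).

At ω = 40 rad/s:
pole (1 + j40·0.25) = 1 + j10 → |·| ≈ 10.05, ∠ ≈ 84.29°
|T| = 12.5 · 1 / (10.05) ≈ 1.2438
Gain = 20 log₁₀(1.2438) ≈ 1.90 dB
∠T = (0°) − (84.29°) = -84.29°

1.9 dB, -84.3°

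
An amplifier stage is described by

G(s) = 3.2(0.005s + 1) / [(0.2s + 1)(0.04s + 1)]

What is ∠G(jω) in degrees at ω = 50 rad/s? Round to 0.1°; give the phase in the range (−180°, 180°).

At ω = 50 rad/s:
zero (1 + j50·0.005) = 1 + j0.25 → |·| ≈ 1.0308, ∠ ≈ 14.04°
pole (1 + j50·0.2) = 1 + j10 → |·| ≈ 10.05, ∠ ≈ 84.29°
pole (1 + j50·0.04) = 1 + j2 → |·| ≈ 2.2361, ∠ ≈ 63.43°
∠G = (14.04°) − (84.29° + 63.43°) = -133.68°

-133.7°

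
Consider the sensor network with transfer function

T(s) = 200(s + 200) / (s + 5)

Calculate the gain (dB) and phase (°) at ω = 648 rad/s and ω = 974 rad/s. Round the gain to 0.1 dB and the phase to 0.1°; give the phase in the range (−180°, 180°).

At s = jω = j648:
zero (s+200): 200 + j648 → |·| = √(200²+648²) = √459904 ≈ 678.16, ∠ = arctan(648/200) ≈ 72.85°
pole (s+5): 5 + j648 → |·| = √(5²+648²) = √419929 ≈ 648.02, ∠ = arctan(648/5) ≈ 89.56°
|T| = 200 · 678.16 / 648.02 ≈ 209.3
Gain = 20 log₁₀(209.3) ≈ 46.42 dB
∠T = 72.85° − 89.56° = -16.71°

At s = jω = j974:
zero (s+200): 200 + j974 → |·| = √(200²+974²) = √988676 ≈ 994.32, ∠ = arctan(974/200) ≈ 78.40°
pole (s+5): 5 + j974 → |·| = √(5²+974²) = √948701 ≈ 974.01, ∠ = arctan(974/5) ≈ 89.71°
|T| = 200 · 994.32 / 974.01 ≈ 204.17
Gain = 20 log₁₀(204.17) ≈ 46.20 dB
∠T = 78.40° − 89.71° = -11.31°

ω = 648: 46.4 dB, -16.7°; ω = 974: 46.2 dB, -11.3°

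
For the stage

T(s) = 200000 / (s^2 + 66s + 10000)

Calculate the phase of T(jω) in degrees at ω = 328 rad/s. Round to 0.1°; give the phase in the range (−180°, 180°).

-167.5°

At s = jω = j328:
quadratic: (j328)² + 66·j328 + 10000 = -97584 + j21648 → |·| ≈ 99956, ∠ ≈ 167.49°
∠T = 0.00° − 167.49° = -167.49°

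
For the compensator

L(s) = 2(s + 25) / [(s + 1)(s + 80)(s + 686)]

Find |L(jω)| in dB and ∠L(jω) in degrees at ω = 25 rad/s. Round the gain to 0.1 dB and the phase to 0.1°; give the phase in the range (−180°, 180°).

-86.2 dB, -62.2°

At s = jω = j25:
zero (s+25): 25 + j25 → |·| = √(25²+25²) = √1250 ≈ 35.355, ∠ = arctan(25/25) ≈ 45.00°
pole (s+1): 1 + j25 → |·| = √(1²+25²) = √626 ≈ 25.02, ∠ = arctan(25/1) ≈ 87.71°
pole (s+80): 80 + j25 → |·| = √(80²+25²) = √7025 ≈ 83.815, ∠ = arctan(25/80) ≈ 17.35°
pole (s+686): 686 + j25 → |·| = √(686²+25²) = √471221 ≈ 686.46, ∠ = arctan(25/686) ≈ 2.09°
|L| = 2 · 35.355 / 1.4395e+06 ≈ 4.9121e-05
Gain = 20 log₁₀(4.9121e-05) ≈ -86.17 dB
∠L = 45.00° − 107.15° = -62.15°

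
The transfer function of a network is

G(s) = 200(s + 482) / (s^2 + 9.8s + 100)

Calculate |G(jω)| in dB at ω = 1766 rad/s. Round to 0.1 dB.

-18.6 dB

At s = jω = j1766:
zero (s+482): 482 + j1766 → |·| = √(482²+1766²) = √3351080 ≈ 1830.6, ∠ = arctan(1766/482) ≈ 74.73°
quadratic: (j1766)² + 9.8·j1766 + 100 = -3118656 + j17306.8 → |·| ≈ 3.1187e+06, ∠ ≈ 179.68°
|G| = 200 · 1830.6 / 3.1187e+06 ≈ 0.1174
Gain = 20 log₁₀(0.1174) ≈ -18.61 dB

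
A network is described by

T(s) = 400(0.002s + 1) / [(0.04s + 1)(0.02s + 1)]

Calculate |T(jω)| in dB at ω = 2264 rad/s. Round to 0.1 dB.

-6.9 dB

At ω = 2264 rad/s:
zero (1 + j2264·0.002) = 1 + j4.528 → |·| ≈ 4.6371, ∠ ≈ 77.55°
pole (1 + j2264·0.04) = 1 + j90.56 → |·| ≈ 90.566, ∠ ≈ 89.37°
pole (1 + j2264·0.02) = 1 + j45.28 → |·| ≈ 45.291, ∠ ≈ 88.73°
|T| = 400 · 4.6371 / (90.566 · 45.291) ≈ 0.4522
Gain = 20 log₁₀(0.4522) ≈ -6.89 dB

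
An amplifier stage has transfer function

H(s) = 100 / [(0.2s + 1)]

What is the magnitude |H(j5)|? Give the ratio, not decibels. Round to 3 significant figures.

70.7

At ω = 5 rad/s:
pole (1 + j5·0.2) = 1 + j1 → |·| ≈ 1.4142, ∠ ≈ 45.00°
|H| = 100 · 1 / (1.4142) ≈ 70.711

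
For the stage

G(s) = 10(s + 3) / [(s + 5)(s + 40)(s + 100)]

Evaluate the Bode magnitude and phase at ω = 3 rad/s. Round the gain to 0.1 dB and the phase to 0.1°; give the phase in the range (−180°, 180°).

-54.8 dB, 8.0°

At s = jω = j3:
zero (s+3): 3 + j3 → |·| = √(3²+3²) = √18 ≈ 4.2426, ∠ = arctan(3/3) ≈ 45.00°
pole (s+5): 5 + j3 → |·| = √(5²+3²) = √34 ≈ 5.831, ∠ = arctan(3/5) ≈ 30.96°
pole (s+40): 40 + j3 → |·| = √(40²+3²) = √1609 ≈ 40.112, ∠ = arctan(3/40) ≈ 4.29°
pole (s+100): 100 + j3 → |·| = √(100²+3²) = √10009 ≈ 100.04, ∠ = arctan(3/100) ≈ 1.72°
|G| = 10 · 4.2426 / 23399 ≈ 0.0018132
Gain = 20 log₁₀(0.0018132) ≈ -54.83 dB
∠G = 45.00° − 36.97° = 8.03°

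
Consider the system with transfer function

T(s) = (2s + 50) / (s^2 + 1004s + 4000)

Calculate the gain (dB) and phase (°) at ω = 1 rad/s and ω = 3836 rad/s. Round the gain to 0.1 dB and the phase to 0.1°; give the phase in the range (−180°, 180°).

Substitute s = j1:
Numerator: 2(j1) + 50 = 50 + j2
Denominator: (j1)^2 + 1004(j1) + 4000 = 3999 + j1004
|N| = √(50² + 2²) ≈ 50.04, ∠N ≈ 2.29°
|D| = √(3999² + 1004²) ≈ 4123.1, ∠D ≈ 14.09°
|T| = 50.04 / 4123.1 ≈ 0.012136
Gain = 20 log₁₀(0.012136) ≈ -38.32 dB
∠T = 2.29° − 14.09° = -11.80°

Substitute s = j3836:
Numerator: 2(j3836) + 50 = 50 + j7672
Denominator: (j3836)^2 + 1004(j3836) + 4000 = -14710896 + j3851344
|N| = √(50² + 7672²) ≈ 7672.2, ∠N ≈ 89.63°
|D| = √(14710896² + 3851344²) ≈ 1.5207e+07, ∠D ≈ 165.33°
|T| = 7672.2 / 1.5207e+07 ≈ 0.00050452
Gain = 20 log₁₀(0.00050452) ≈ -65.94 dB
∠T = 89.63° − 165.33° = -75.70°

ω = 1: -38.3 dB, -11.8°; ω = 3836: -65.9 dB, -75.7°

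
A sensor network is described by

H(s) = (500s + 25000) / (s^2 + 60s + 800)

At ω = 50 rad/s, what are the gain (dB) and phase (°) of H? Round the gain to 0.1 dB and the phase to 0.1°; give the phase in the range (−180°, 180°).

Substitute s = j50:
Numerator: 500(j50) + 25000 = 25000 + j25000
Denominator: (j50)^2 + 60(j50) + 800 = -1700 + j3000
|N| = √(25000² + 25000²) ≈ 35355, ∠N ≈ 45.00°
|D| = √(1700² + 3000²) ≈ 3448.2, ∠D ≈ 119.54°
|H| = 35355 / 3448.2 ≈ 10.253
Gain = 20 log₁₀(10.253) ≈ 20.22 dB
∠H = 45.00° − 119.54° = -74.54°

20.2 dB, -74.5°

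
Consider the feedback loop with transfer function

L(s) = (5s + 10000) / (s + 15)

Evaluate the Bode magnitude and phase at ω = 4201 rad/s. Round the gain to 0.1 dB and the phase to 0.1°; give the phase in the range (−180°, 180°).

14.9 dB, -25.3°

Substitute s = j4201:
Numerator: 5(j4201) + 10000 = 10000 + j21005
Denominator: (j4201) + 15 = 15 + j4201
|N| = √(10000² + 21005²) ≈ 23264, ∠N ≈ 64.54°
|D| = √(15² + 4201²) ≈ 4201, ∠D ≈ 89.80°
|L| = 23264 / 4201 ≈ 5.5377
Gain = 20 log₁₀(5.5377) ≈ 14.87 dB
∠L = 64.54° − 89.80° = -25.26°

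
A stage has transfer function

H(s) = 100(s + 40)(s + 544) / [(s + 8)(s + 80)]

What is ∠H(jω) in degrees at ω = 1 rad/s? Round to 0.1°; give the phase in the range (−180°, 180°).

-6.3°

At s = jω = j1:
zero (s+40): 40 + j1 → |·| = √(40²+1²) = √1601 ≈ 40.012, ∠ = arctan(1/40) ≈ 1.43°
zero (s+544): 544 + j1 → |·| = √(544²+1²) = √295937 ≈ 544, ∠ = arctan(1/544) ≈ 0.11°
pole (s+8): 8 + j1 → |·| = √(8²+1²) = √65 ≈ 8.0623, ∠ = arctan(1/8) ≈ 7.13°
pole (s+80): 80 + j1 → |·| = √(80²+1²) = √6401 ≈ 80.006, ∠ = arctan(1/80) ≈ 0.72°
∠H = 1.54° − 7.85° = -6.31°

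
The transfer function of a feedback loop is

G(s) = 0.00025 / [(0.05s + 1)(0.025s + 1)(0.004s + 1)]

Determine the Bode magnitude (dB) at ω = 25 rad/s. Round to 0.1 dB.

-77.6 dB

At ω = 25 rad/s:
pole (1 + j25·0.05) = 1 + j1.25 → |·| ≈ 1.6008, ∠ ≈ 51.34°
pole (1 + j25·0.025) = 1 + j0.625 → |·| ≈ 1.1792, ∠ ≈ 32.01°
pole (1 + j25·0.004) = 1 + j0.1 → |·| ≈ 1.005, ∠ ≈ 5.71°
|G| = 0.00025 · 1 / (1.6008 · 1.1792 · 1.005) ≈ 0.00013178
Gain = 20 log₁₀(0.00013178) ≈ -77.60 dB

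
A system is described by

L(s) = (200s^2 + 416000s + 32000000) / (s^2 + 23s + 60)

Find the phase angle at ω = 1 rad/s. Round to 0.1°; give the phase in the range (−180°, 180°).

Substitute s = j1:
Numerator: 200(j1)^2 + 416000(j1) + 32000000 = 31999800 + j416000
Denominator: (j1)^2 + 23(j1) + 60 = 59 + j23
|N| = √(31999800² + 416000²) ≈ 3.2003e+07, ∠N ≈ 0.74°
|D| = √(59² + 23²) ≈ 63.325, ∠D ≈ 21.30°
∠L = 0.74° − 21.30° = -20.56°

-20.6°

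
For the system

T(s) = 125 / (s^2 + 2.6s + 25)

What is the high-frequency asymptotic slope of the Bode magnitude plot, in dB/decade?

Each pole contributes −20 dB/decade at high frequency; each zero contributes +20 dB/decade.
Net: 0 zero(s) − 2 pole(s) → -40 dB/decade.

-40 dB/decade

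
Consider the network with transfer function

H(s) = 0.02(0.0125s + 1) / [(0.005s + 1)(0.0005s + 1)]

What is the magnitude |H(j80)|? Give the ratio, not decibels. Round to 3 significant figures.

0.0262

At ω = 80 rad/s:
zero (1 + j80·0.0125) = 1 + j1 → |·| ≈ 1.4142, ∠ ≈ 45.00°
pole (1 + j80·0.005) = 1 + j0.4 → |·| ≈ 1.077, ∠ ≈ 21.80°
pole (1 + j80·0.0005) = 1 + j0.04 → |·| ≈ 1.0008, ∠ ≈ 2.29°
|H| = 0.02 · 1.4142 / (1.077 · 1.0008) ≈ 0.026241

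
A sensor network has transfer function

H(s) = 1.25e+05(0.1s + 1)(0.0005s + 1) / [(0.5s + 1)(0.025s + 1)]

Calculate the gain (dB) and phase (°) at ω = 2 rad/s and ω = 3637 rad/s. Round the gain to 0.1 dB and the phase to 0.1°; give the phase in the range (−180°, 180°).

At ω = 2 rad/s:
zero (1 + j2·0.1) = 1 + j0.2 → |·| ≈ 1.0198, ∠ ≈ 11.31°
zero (1 + j2·0.0005) = 1 + j0.001 → |·| ≈ 1, ∠ ≈ 0.06°
pole (1 + j2·0.5) = 1 + j1 → |·| ≈ 1.4142, ∠ ≈ 45.00°
pole (1 + j2·0.025) = 1 + j0.05 → |·| ≈ 1.0012, ∠ ≈ 2.86°
|H| = 1.25e+05 · 1.0198 · 1 / (1.4142 · 1.0012) ≈ 90031
Gain = 20 log₁₀(90031) ≈ 99.09 dB
∠H = (11.31° + 0.06°) − (45.00° + 2.86°) = -36.49°

At ω = 3637 rad/s:
zero (1 + j3637·0.1) = 1 + j363.7 → |·| ≈ 363.7, ∠ ≈ 89.84°
zero (1 + j3637·0.0005) = 1 + j1.8185 → |·| ≈ 2.0753, ∠ ≈ 61.19°
pole (1 + j3637·0.5) = 1 + j1818.5 → |·| ≈ 1818.5, ∠ ≈ 89.97°
pole (1 + j3637·0.025) = 1 + j90.925 → |·| ≈ 90.93, ∠ ≈ 89.37°
|H| = 1.25e+05 · 363.7 · 2.0753 / (1818.5 · 90.93) ≈ 570.58
Gain = 20 log₁₀(570.58) ≈ 55.13 dB
∠H = (89.84° + 61.19°) − (89.97° + 89.37°) = -28.31°

ω = 2: 99.1 dB, -36.5°; ω = 3637: 55.1 dB, -28.3°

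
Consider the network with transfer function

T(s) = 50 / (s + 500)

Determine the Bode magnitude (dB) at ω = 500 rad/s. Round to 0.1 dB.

-23.0 dB

At s = jω = j500:
pole (s+500): 500 + j500 → |·| = √(500²+500²) = √500000 ≈ 707.11, ∠ = arctan(500/500) ≈ 45.00°
|T| = 50 / 707.11 ≈ 0.07071
Gain = 20 log₁₀(0.07071) ≈ -23.01 dB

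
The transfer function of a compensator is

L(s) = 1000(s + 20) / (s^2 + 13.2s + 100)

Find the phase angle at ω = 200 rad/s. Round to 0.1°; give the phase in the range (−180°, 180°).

-91.9°

At s = jω = j200:
zero (s+20): 20 + j200 → |·| = √(20²+200²) = √40400 ≈ 201, ∠ = arctan(200/20) ≈ 84.29°
quadratic: (j200)² + 13.2·j200 + 100 = -39900 + j2640 → |·| ≈ 39987, ∠ ≈ 176.21°
∠L = 84.29° − 176.21° = -91.92°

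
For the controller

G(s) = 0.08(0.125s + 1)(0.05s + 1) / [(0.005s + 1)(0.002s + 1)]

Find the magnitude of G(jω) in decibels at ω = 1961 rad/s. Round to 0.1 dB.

At ω = 1961 rad/s:
zero (1 + j1961·0.125) = 1 + j245.125 → |·| ≈ 245.13, ∠ ≈ 89.77°
zero (1 + j1961·0.05) = 1 + j98.05 → |·| ≈ 98.055, ∠ ≈ 89.42°
pole (1 + j1961·0.005) = 1 + j9.805 → |·| ≈ 9.8559, ∠ ≈ 84.18°
pole (1 + j1961·0.002) = 1 + j3.922 → |·| ≈ 4.0475, ∠ ≈ 75.70°
|G| = 0.08 · 245.13 · 98.055 / (9.8559 · 4.0475) ≈ 48.203
Gain = 20 log₁₀(48.203) ≈ 33.66 dB

33.7 dB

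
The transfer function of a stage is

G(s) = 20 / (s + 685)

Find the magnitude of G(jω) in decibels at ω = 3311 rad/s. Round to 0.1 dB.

-44.6 dB

At s = jω = j3311:
pole (s+685): 685 + j3311 → |·| = √(685²+3311²) = √11431946 ≈ 3381.1, ∠ = arctan(3311/685) ≈ 78.31°
|G| = 20 / 3381.1 ≈ 0.0059152
Gain = 20 log₁₀(0.0059152) ≈ -44.56 dB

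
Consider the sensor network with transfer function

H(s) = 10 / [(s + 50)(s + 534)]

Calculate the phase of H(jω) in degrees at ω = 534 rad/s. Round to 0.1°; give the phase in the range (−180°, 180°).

-129.7°

At s = jω = j534:
pole (s+50): 50 + j534 → |·| = √(50²+534²) = √287656 ≈ 536.34, ∠ = arctan(534/50) ≈ 84.65°
pole (s+534): 534 + j534 → |·| = √(534²+534²) = √570312 ≈ 755.19, ∠ = arctan(534/534) ≈ 45.00°
∠H = 0.00° − 129.65° = -129.65°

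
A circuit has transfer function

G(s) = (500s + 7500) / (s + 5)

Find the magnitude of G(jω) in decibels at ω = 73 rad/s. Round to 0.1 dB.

54.1 dB

Substitute s = j73:
Numerator: 500(j73) + 7500 = 7500 + j36500
Denominator: (j73) + 5 = 5 + j73
|N| = √(7500² + 36500²) ≈ 37263, ∠N ≈ 78.39°
|D| = √(5² + 73²) ≈ 73.171, ∠D ≈ 86.08°
|G| = 37263 / 73.171 ≈ 509.26
Gain = 20 log₁₀(509.26) ≈ 54.14 dB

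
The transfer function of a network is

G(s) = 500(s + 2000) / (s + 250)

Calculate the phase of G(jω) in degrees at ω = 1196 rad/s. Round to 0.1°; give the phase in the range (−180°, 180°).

-47.3°

At s = jω = j1196:
zero (s+2000): 2000 + j1196 → |·| = √(2000²+1196²) = √5430416 ≈ 2330.3, ∠ = arctan(1196/2000) ≈ 30.88°
pole (s+250): 250 + j1196 → |·| = √(250²+1196²) = √1492916 ≈ 1221.8, ∠ = arctan(1196/250) ≈ 78.19°
∠G = 30.88° − 78.19° = -47.31°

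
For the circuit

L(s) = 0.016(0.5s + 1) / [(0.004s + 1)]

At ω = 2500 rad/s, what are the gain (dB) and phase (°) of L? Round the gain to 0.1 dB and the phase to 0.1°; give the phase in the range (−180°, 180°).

6.0 dB, 5.7°

At ω = 2500 rad/s:
zero (1 + j2500·0.5) = 1 + j1250 → |·| ≈ 1250, ∠ ≈ 89.95°
pole (1 + j2500·0.004) = 1 + j10 → |·| ≈ 10.05, ∠ ≈ 84.29°
|L| = 0.016 · 1250 / (10.05) ≈ 1.99
Gain = 20 log₁₀(1.99) ≈ 5.98 dB
∠L = (89.95°) − (84.29°) = 5.66°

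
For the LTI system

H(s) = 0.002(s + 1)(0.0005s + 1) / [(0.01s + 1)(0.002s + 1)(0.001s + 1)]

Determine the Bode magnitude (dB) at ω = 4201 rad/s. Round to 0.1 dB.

At ω = 4201 rad/s:
zero (1 + j4201·1) = 1 + j4201 → |·| ≈ 4201, ∠ ≈ 89.99°
zero (1 + j4201·0.0005) = 1 + j2.1005 → |·| ≈ 2.3264, ∠ ≈ 64.54°
pole (1 + j4201·0.01) = 1 + j42.01 → |·| ≈ 42.022, ∠ ≈ 88.64°
pole (1 + j4201·0.002) = 1 + j8.402 → |·| ≈ 8.4613, ∠ ≈ 83.21°
pole (1 + j4201·0.001) = 1 + j4.201 → |·| ≈ 4.3184, ∠ ≈ 76.61°
|H| = 0.002 · 4201 · 2.3264 / (42.022 · 8.4613 · 4.3184) ≈ 0.01273
Gain = 20 log₁₀(0.01273) ≈ -37.90 dB

-37.9 dB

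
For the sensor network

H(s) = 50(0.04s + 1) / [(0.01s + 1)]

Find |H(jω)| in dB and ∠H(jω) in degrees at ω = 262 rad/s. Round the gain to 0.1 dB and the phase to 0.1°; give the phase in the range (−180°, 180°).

At ω = 262 rad/s:
zero (1 + j262·0.04) = 1 + j10.48 → |·| ≈ 10.528, ∠ ≈ 84.55°
pole (1 + j262·0.01) = 1 + j2.62 → |·| ≈ 2.8044, ∠ ≈ 69.11°
|H| = 50 · 10.528 / (2.8044) ≈ 187.71
Gain = 20 log₁₀(187.71) ≈ 45.47 dB
∠H = (84.55°) − (69.11°) = 15.44°

45.5 dB, 15.4°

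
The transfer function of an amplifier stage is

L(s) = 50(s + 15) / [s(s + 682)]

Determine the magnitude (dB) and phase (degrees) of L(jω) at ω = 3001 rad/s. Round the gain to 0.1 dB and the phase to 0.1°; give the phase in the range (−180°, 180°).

-35.8 dB, -77.5°

At s = jω = j3001:
zero (s+15): 15 + j3001 → |·| = √(15²+3001²) = √9006226 ≈ 3001, ∠ = arctan(3001/15) ≈ 89.71°
pole (s+682): 682 + j3001 → |·| = √(682²+3001²) = √9471125 ≈ 3077.5, ∠ = arctan(3001/682) ≈ 77.20°
pole at origin: |s| = 3001, ∠ = 90.00° (in denominator)
|L| = 50 · 3001 / 9.2356e+06 ≈ 0.016247
Gain = 20 log₁₀(0.016247) ≈ -35.78 dB
∠L = 89.71° − 167.20° = -77.49°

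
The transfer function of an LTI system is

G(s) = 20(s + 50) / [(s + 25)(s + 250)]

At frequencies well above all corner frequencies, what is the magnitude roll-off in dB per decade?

Each pole contributes −20 dB/decade at high frequency; each zero contributes +20 dB/decade.
Net: 1 zero(s) − 2 pole(s) → -20 dB/decade.

-20 dB/decade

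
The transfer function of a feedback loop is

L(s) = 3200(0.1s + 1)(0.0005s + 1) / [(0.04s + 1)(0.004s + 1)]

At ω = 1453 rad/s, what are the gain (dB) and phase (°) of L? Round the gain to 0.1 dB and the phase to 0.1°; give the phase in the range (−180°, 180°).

64.5 dB, -43.6°

At ω = 1453 rad/s:
zero (1 + j1453·0.1) = 1 + j145.3 → |·| ≈ 145.3, ∠ ≈ 89.61°
zero (1 + j1453·0.0005) = 1 + j0.7265 → |·| ≈ 1.236, ∠ ≈ 36.00°
pole (1 + j1453·0.04) = 1 + j58.12 → |·| ≈ 58.129, ∠ ≈ 89.01°
pole (1 + j1453·0.004) = 1 + j5.812 → |·| ≈ 5.8974, ∠ ≈ 80.24°
|L| = 3200 · 145.3 · 1.236 / (58.129 · 5.8974) ≈ 1676.4
Gain = 20 log₁₀(1676.4) ≈ 64.49 dB
∠L = (89.61° + 36.00°) − (89.01° + 80.24°) = -43.64°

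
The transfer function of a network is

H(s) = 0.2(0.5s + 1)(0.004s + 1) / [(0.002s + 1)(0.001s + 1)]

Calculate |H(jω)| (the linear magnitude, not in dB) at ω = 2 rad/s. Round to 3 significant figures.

0.283

At ω = 2 rad/s:
zero (1 + j2·0.5) = 1 + j1 → |·| ≈ 1.4142, ∠ ≈ 45.00°
zero (1 + j2·0.004) = 1 + j0.008 → |·| ≈ 1, ∠ ≈ 0.46°
pole (1 + j2·0.002) = 1 + j0.004 → |·| ≈ 1, ∠ ≈ 0.23°
pole (1 + j2·0.001) = 1 + j0.002 → |·| ≈ 1, ∠ ≈ 0.11°
|H| = 0.2 · 1.4142 · 1 / (1 · 1) ≈ 0.28284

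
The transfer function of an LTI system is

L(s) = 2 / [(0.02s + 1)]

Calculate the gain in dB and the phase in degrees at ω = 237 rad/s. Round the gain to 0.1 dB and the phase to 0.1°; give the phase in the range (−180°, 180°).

-7.7 dB, -78.1°

At ω = 237 rad/s:
pole (1 + j237·0.02) = 1 + j4.74 → |·| ≈ 4.8443, ∠ ≈ 78.09°
|L| = 2 · 1 / (4.8443) ≈ 0.41286
Gain = 20 log₁₀(0.41286) ≈ -7.68 dB
∠L = (0°) − (78.09°) = -78.09°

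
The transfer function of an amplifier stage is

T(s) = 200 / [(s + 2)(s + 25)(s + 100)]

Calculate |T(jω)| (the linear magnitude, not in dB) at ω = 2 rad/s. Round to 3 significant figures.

At s = jω = j2:
pole (s+2): 2 + j2 → |·| = √(2²+2²) = √8 ≈ 2.8284, ∠ = arctan(2/2) ≈ 45.00°
pole (s+25): 25 + j2 → |·| = √(25²+2²) = √629 ≈ 25.08, ∠ = arctan(2/25) ≈ 4.57°
pole (s+100): 100 + j2 → |·| = √(100²+2²) = √10004 ≈ 100.02, ∠ = arctan(2/100) ≈ 1.15°
|T| = 200 / 7095 ≈ 0.028189

0.0282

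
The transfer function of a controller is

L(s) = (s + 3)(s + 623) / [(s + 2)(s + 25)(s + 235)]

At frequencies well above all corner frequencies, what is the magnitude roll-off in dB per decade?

-20 dB/decade

Each pole contributes −20 dB/decade at high frequency; each zero contributes +20 dB/decade.
Net: 2 zero(s) − 3 pole(s) → -20 dB/decade.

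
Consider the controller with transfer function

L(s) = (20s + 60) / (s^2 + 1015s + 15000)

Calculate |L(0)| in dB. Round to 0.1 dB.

-48.0 dB

L(0) = 60 / 15000 = 0.004
20 log₁₀(0.004) ≈ -47.96 dB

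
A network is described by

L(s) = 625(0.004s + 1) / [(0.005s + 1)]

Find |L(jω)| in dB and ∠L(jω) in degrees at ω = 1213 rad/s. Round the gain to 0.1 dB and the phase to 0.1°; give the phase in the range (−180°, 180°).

54.0 dB, -2.3°

At ω = 1213 rad/s:
zero (1 + j1213·0.004) = 1 + j4.852 → |·| ≈ 4.954, ∠ ≈ 78.35°
pole (1 + j1213·0.005) = 1 + j6.065 → |·| ≈ 6.1469, ∠ ≈ 80.64°
|L| = 625 · 4.954 / (6.1469) ≈ 503.71
Gain = 20 log₁₀(503.71) ≈ 54.04 dB
∠L = (78.35°) − (80.64°) = -2.29°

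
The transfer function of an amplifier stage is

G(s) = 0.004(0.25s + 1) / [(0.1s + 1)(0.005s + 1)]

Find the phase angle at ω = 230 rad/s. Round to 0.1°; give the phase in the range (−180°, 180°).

At ω = 230 rad/s:
zero (1 + j230·0.25) = 1 + j57.5 → |·| ≈ 57.509, ∠ ≈ 89.00°
pole (1 + j230·0.1) = 1 + j23 → |·| ≈ 23.022, ∠ ≈ 87.51°
pole (1 + j230·0.005) = 1 + j1.15 → |·| ≈ 1.524, ∠ ≈ 48.99°
∠G = (89.00°) − (87.51° + 48.99°) = -47.50°

-47.5°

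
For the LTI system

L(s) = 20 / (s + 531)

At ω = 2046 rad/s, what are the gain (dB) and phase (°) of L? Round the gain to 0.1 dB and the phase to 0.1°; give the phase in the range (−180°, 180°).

At s = jω = j2046:
pole (s+531): 531 + j2046 → |·| = √(531²+2046²) = √4468077 ≈ 2113.8, ∠ = arctan(2046/531) ≈ 75.45°
|L| = 20 / 2113.8 ≈ 0.0094616
Gain = 20 log₁₀(0.0094616) ≈ -40.48 dB
∠L = 0.00° − 75.45° = -75.45°

-40.5 dB, -75.5°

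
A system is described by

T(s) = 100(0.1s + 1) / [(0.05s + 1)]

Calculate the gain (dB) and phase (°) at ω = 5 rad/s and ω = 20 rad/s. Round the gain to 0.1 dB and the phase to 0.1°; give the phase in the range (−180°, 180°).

ω = 5: 40.7 dB, 12.5°; ω = 20: 44.0 dB, 18.4°

At ω = 5 rad/s:
zero (1 + j5·0.1) = 1 + j0.5 → |·| ≈ 1.118, ∠ ≈ 26.57°
pole (1 + j5·0.05) = 1 + j0.25 → |·| ≈ 1.0308, ∠ ≈ 14.04°
|T| = 100 · 1.118 / (1.0308) ≈ 108.46
Gain = 20 log₁₀(108.46) ≈ 40.71 dB
∠T = (26.57°) − (14.04°) = 12.53°

At ω = 20 rad/s:
zero (1 + j20·0.1) = 1 + j2 → |·| ≈ 2.2361, ∠ ≈ 63.43°
pole (1 + j20·0.05) = 1 + j1 → |·| ≈ 1.4142, ∠ ≈ 45.00°
|T| = 100 · 2.2361 / (1.4142) ≈ 158.12
Gain = 20 log₁₀(158.12) ≈ 43.98 dB
∠T = (63.43°) − (45.00°) = 18.43°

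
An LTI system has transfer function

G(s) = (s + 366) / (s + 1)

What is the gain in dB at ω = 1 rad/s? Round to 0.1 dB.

48.3 dB

Substitute s = j1:
Numerator: (j1) + 366 = 366 + j1
Denominator: (j1) + 1 = 1 + j1
|N| = √(366² + 1²) ≈ 366, ∠N ≈ 0.16°
|D| = √(1² + 1²) ≈ 1.4142, ∠D ≈ 45.00°
|G| = 366 / 1.4142 ≈ 258.8
Gain = 20 log₁₀(258.8) ≈ 48.26 dB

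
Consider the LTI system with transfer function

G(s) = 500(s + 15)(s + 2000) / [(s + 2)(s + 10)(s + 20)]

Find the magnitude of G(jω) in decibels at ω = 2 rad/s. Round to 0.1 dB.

88.3 dB

At s = jω = j2:
zero (s+15): 15 + j2 → |·| = √(15²+2²) = √229 ≈ 15.133, ∠ = arctan(2/15) ≈ 7.59°
zero (s+2000): 2000 + j2 → |·| = √(2000²+2²) = √4000004 ≈ 2000, ∠ = arctan(2/2000) ≈ 0.06°
pole (s+2): 2 + j2 → |·| = √(2²+2²) = √8 ≈ 2.8284, ∠ = arctan(2/2) ≈ 45.00°
pole (s+10): 10 + j2 → |·| = √(10²+2²) = √104 ≈ 10.198, ∠ = arctan(2/10) ≈ 11.31°
pole (s+20): 20 + j2 → |·| = √(20²+2²) = √404 ≈ 20.1, ∠ = arctan(2/20) ≈ 5.71°
|G| = 500 · 30266 / 579.76 ≈ 26102
Gain = 20 log₁₀(26102) ≈ 88.33 dB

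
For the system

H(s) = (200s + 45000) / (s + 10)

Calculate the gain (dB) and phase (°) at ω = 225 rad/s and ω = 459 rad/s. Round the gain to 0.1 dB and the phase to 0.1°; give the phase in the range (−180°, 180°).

ω = 225: 49.0 dB, -42.5°; ω = 459: 47.0 dB, -24.9°

Substitute s = j225:
Numerator: 200(j225) + 45000 = 45000 + j45000
Denominator: (j225) + 10 = 10 + j225
|N| = √(45000² + 45000²) ≈ 63640, ∠N ≈ 45.00°
|D| = √(10² + 225²) ≈ 225.22, ∠D ≈ 87.46°
|H| = 63640 / 225.22 ≈ 282.57
Gain = 20 log₁₀(282.57) ≈ 49.02 dB
∠H = 45.00° − 87.46° = -42.46°

Substitute s = j459:
Numerator: 200(j459) + 45000 = 45000 + j91800
Denominator: (j459) + 10 = 10 + j459
|N| = √(45000² + 91800²) ≈ 1.0224e+05, ∠N ≈ 63.89°
|D| = √(10² + 459²) ≈ 459.11, ∠D ≈ 88.75°
|H| = 1.0224e+05 / 459.11 ≈ 222.69
Gain = 20 log₁₀(222.69) ≈ 46.95 dB
∠H = 63.89° − 88.75° = -24.86°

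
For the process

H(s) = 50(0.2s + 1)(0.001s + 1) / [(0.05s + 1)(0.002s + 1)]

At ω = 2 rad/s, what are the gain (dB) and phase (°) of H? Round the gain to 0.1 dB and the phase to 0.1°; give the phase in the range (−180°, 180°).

At ω = 2 rad/s:
zero (1 + j2·0.2) = 1 + j0.4 → |·| ≈ 1.077, ∠ ≈ 21.80°
zero (1 + j2·0.001) = 1 + j0.002 → |·| ≈ 1, ∠ ≈ 0.11°
pole (1 + j2·0.05) = 1 + j0.1 → |·| ≈ 1.005, ∠ ≈ 5.71°
pole (1 + j2·0.002) = 1 + j0.004 → |·| ≈ 1, ∠ ≈ 0.23°
|H| = 50 · 1.077 · 1 / (1.005 · 1) ≈ 53.582
Gain = 20 log₁₀(53.582) ≈ 34.58 dB
∠H = (21.80° + 0.11°) − (5.71° + 0.23°) = 15.97°

34.6 dB, 16.0°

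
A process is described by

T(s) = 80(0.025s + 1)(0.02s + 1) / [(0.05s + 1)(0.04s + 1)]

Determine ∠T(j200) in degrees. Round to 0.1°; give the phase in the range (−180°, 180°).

At ω = 200 rad/s:
zero (1 + j200·0.025) = 1 + j5 → |·| ≈ 5.099, ∠ ≈ 78.69°
zero (1 + j200·0.02) = 1 + j4 → |·| ≈ 4.1231, ∠ ≈ 75.96°
pole (1 + j200·0.05) = 1 + j10 → |·| ≈ 10.05, ∠ ≈ 84.29°
pole (1 + j200·0.04) = 1 + j8 → |·| ≈ 8.0623, ∠ ≈ 82.87°
∠T = (78.69° + 75.96°) − (84.29° + 82.87°) = -12.51°

-12.5°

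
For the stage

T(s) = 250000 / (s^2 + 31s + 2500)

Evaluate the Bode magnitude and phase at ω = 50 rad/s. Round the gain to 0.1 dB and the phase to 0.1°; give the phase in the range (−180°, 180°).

At s = jω = j50:
quadratic: (j50)² + 31·j50 + 2500 = 0 + j1550 → |·| ≈ 1550, ∠ ≈ 90.00°
|T| = 250000 / 1550 ≈ 161.29
Gain = 20 log₁₀(161.29) ≈ 44.15 dB
∠T = 0.00° − 90.00° = -90.00°

44.2 dB, -90.0°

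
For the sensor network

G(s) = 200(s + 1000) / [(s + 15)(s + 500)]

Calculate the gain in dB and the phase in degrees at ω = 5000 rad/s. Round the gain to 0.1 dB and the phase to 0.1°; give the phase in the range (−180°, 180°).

At s = jω = j5000:
zero (s+1000): 1000 + j5000 → |·| = √(1000²+5000²) = √26000000 ≈ 5099, ∠ = arctan(5000/1000) ≈ 78.69°
pole (s+15): 15 + j5000 → |·| = √(15²+5000²) = √25000225 ≈ 5000, ∠ = arctan(5000/15) ≈ 89.83°
pole (s+500): 500 + j5000 → |·| = √(500²+5000²) = √25250000 ≈ 5024.9, ∠ = arctan(5000/500) ≈ 84.29°
|G| = 200 · 5099 / 2.5124e+07 ≈ 0.040591
Gain = 20 log₁₀(0.040591) ≈ -27.83 dB
∠G = 78.69° − 174.12° = -95.43°

-27.8 dB, -95.4°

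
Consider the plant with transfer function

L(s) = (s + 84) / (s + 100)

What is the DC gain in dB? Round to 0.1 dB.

L(0) = 84 / 100 = 0.84
20 log₁₀(0.84) ≈ -1.51 dB

-1.5 dB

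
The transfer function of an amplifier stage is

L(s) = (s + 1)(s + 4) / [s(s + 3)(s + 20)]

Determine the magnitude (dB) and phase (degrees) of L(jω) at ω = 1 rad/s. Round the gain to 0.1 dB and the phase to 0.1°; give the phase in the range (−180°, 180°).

At s = jω = j1:
zero (s+1): 1 + j1 → |·| = √(1²+1²) = √2 ≈ 1.4142, ∠ = arctan(1/1) ≈ 45.00°
zero (s+4): 4 + j1 → |·| = √(4²+1²) = √17 ≈ 4.1231, ∠ = arctan(1/4) ≈ 14.04°
pole (s+3): 3 + j1 → |·| = √(3²+1²) = √10 ≈ 3.1623, ∠ = arctan(1/3) ≈ 18.43°
pole (s+20): 20 + j1 → |·| = √(20²+1²) = √401 ≈ 20.025, ∠ = arctan(1/20) ≈ 2.86°
pole at origin: |s| = 1, ∠ = 90.00° (in denominator)
|L| = 1 · 5.8309 / 63.325 ≈ 0.092079
Gain = 20 log₁₀(0.092079) ≈ -20.72 dB
∠L = 59.04° − 111.29° = -52.25°

-20.7 dB, -52.3°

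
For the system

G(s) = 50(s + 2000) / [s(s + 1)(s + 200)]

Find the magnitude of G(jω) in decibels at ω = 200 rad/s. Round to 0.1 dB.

At s = jω = j200:
zero (s+2000): 2000 + j200 → |·| = √(2000²+200²) = √4040000 ≈ 2010, ∠ = arctan(200/2000) ≈ 5.71°
pole (s+1): 1 + j200 → |·| = √(1²+200²) = √40001 ≈ 200, ∠ = arctan(200/1) ≈ 89.71°
pole (s+200): 200 + j200 → |·| = √(200²+200²) = √80000 ≈ 282.84, ∠ = arctan(200/200) ≈ 45.00°
pole at origin: |s| = 200, ∠ = 90.00° (in denominator)
|G| = 50 · 2010 / 1.1314e+07 ≈ 0.0088828
Gain = 20 log₁₀(0.0088828) ≈ -41.03 dB

-41.0 dB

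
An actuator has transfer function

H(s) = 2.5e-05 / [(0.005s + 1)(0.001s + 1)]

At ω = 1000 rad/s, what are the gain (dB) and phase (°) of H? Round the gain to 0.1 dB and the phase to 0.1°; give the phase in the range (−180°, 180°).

At ω = 1000 rad/s:
pole (1 + j1000·0.005) = 1 + j5 → |·| ≈ 5.099, ∠ ≈ 78.69°
pole (1 + j1000·0.001) = 1 + j1 → |·| ≈ 1.4142, ∠ ≈ 45.00°
|H| = 2.5e-05 · 1 / (5.099 · 1.4142) ≈ 3.4669e-06
Gain = 20 log₁₀(3.4669e-06) ≈ -109.20 dB
∠H = (0°) − (78.69° + 45.00°) = -123.69°

-109.2 dB, -123.7°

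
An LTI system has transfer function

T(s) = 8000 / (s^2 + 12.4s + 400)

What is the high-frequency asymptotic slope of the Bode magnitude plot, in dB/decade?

Each pole contributes −20 dB/decade at high frequency; each zero contributes +20 dB/decade.
Net: 0 zero(s) − 2 pole(s) → -40 dB/decade.

-40 dB/decade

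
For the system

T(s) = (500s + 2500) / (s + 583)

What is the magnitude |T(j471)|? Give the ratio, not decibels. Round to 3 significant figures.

314

Substitute s = j471:
Numerator: 500(j471) + 2500 = 2500 + j235500
Denominator: (j471) + 583 = 583 + j471
|N| = √(2500² + 235500²) ≈ 2.3551e+05, ∠N ≈ 89.39°
|D| = √(583² + 471²) ≈ 749.49, ∠D ≈ 38.93°
|T| = 2.3551e+05 / 749.49 ≈ 314.23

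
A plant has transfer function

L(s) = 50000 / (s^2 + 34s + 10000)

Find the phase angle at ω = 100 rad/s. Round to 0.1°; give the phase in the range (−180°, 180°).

At s = jω = j100:
quadratic: (j100)² + 34·j100 + 10000 = 0 + j3400 → |·| ≈ 3400, ∠ ≈ 90.00°
∠L = 0.00° − 90.00° = -90.00°

-90.0°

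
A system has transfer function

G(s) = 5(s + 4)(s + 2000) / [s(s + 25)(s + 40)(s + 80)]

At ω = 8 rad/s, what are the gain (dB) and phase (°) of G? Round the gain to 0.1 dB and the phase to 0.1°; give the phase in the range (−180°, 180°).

At s = jω = j8:
zero (s+4): 4 + j8 → |·| = √(4²+8²) = √80 ≈ 8.9443, ∠ = arctan(8/4) ≈ 63.43°
zero (s+2000): 2000 + j8 → |·| = √(2000²+8²) = √4000064 ≈ 2000, ∠ = arctan(8/2000) ≈ 0.23°
pole (s+25): 25 + j8 → |·| = √(25²+8²) = √689 ≈ 26.249, ∠ = arctan(8/25) ≈ 17.74°
pole (s+40): 40 + j8 → |·| = √(40²+8²) = √1664 ≈ 40.792, ∠ = arctan(8/40) ≈ 11.31°
pole (s+80): 80 + j8 → |·| = √(80²+8²) = √6464 ≈ 80.399, ∠ = arctan(8/80) ≈ 5.71°
pole at origin: |s| = 8, ∠ = 90.00° (in denominator)
|G| = 5 · 17889 / 6.887e+05 ≈ 0.12988
Gain = 20 log₁₀(0.12988) ≈ -17.73 dB
∠G = 63.66° − 124.76° = -61.10°

-17.7 dB, -61.1°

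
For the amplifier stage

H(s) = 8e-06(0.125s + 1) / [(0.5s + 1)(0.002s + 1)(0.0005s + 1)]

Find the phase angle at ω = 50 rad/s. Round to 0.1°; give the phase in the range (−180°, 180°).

-13.9°

At ω = 50 rad/s:
zero (1 + j50·0.125) = 1 + j6.25 → |·| ≈ 6.3295, ∠ ≈ 80.91°
pole (1 + j50·0.5) = 1 + j25 → |·| ≈ 25.02, ∠ ≈ 87.71°
pole (1 + j50·0.002) = 1 + j0.1 → |·| ≈ 1.005, ∠ ≈ 5.71°
pole (1 + j50·0.0005) = 1 + j0.025 → |·| ≈ 1.0003, ∠ ≈ 1.43°
∠H = (80.91°) − (87.71° + 5.71° + 1.43°) = -13.94°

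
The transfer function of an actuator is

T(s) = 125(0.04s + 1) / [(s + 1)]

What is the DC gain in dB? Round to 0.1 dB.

T(0) = 125 · 1 / 1 = 125
20 log₁₀(125) ≈ 41.94 dB

41.9 dB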